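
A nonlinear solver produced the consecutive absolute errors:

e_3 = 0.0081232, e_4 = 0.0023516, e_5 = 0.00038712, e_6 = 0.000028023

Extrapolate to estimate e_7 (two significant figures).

6.1e-7

First estimate the order: p ≈ ln(e_6/e_5) / ln(e_5/e_4) = ln(0.000028023/0.00038712)/ln(0.00038712/0.0023516) = ln(0.0723884)/ln(0.16462) ≈ 1.4554.
Then e_7 ≈ e_6·(e_6/e_5)^p = 0.000028023·(0.0723884)^1.4554 = 0.000028023·0.0218959 ≈ 6.136e-07.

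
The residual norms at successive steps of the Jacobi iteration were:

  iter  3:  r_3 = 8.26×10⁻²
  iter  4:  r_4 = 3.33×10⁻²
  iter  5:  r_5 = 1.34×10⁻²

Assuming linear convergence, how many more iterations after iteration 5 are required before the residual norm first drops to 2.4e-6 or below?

Rate ρ ≈ r_5/r_4 = 1.34×10⁻²/3.33×10⁻² = 0.4024.
After j more steps, r_{5+j} ≈ 1.34×10⁻²·ρ^j; need ρ^j ≤ 2.4e-6/1.34×10⁻² = 0.000179104.
j ≥ ln(0.000179104)/ln(0.4024) = -8.6275/-0.91031 = 9.478.
So 10 more iterations are needed.

10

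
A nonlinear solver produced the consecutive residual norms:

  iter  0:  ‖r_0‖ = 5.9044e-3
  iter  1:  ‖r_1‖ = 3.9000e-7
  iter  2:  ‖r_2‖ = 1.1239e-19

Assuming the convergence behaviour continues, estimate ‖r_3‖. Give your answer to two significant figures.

First estimate the order: p ≈ ln(‖r_2‖/‖r_1‖) / ln(‖r_1‖/‖r_0‖) = ln(1.1239e-19/3.9000e-7)/ln(3.9000e-7/5.9044e-3) = ln(2.88179e-13)/ln(6.60524e-05) ≈ 3.0000.
Then ‖r_3‖ ≈ ‖r_2‖·(‖r_2‖/‖r_1‖)^p = 1.1239e-19·(2.88179e-13)^3.0000 = 1.1239e-19·2.39324e-38 ≈ 2.69e-57.

2.7e-57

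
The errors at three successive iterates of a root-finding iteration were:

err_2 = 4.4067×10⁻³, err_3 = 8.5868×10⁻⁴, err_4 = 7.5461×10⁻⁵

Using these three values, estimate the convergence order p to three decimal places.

1.487

p ≈ ln(err_4/err_3) / ln(err_3/err_2)
  = ln(7.5461×10⁻⁵/8.5868×10⁻⁴) / ln(8.5868×10⁻⁴/4.4067×10⁻³)
  = ln(0.0878802) / ln(0.194858)
  = -2.431781 / -1.635484 ≈ 1.486888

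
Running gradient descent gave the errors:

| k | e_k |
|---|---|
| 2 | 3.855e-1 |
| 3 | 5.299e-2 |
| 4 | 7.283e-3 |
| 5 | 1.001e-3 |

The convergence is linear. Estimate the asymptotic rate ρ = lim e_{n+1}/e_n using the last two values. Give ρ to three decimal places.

ρ ≈ e_5/e_4 = 1.001e-3/7.283e-3 = 0.13744

0.137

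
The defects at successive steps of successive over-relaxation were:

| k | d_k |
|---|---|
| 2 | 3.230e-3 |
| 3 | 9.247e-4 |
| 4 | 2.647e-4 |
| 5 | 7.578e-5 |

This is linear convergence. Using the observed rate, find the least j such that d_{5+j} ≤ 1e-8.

8

Rate ρ ≈ d_5/d_4 = 7.578e-5/2.647e-4 = 0.2863.
After j more steps, d_{5+j} ≈ 7.578e-5·ρ^j; need ρ^j ≤ 1e-8/7.578e-5 = 0.000131961.
j ≥ ln(0.000131961)/ln(0.2863) = -8.9330/-1.25072 = 7.142.
So 8 more iterations are needed.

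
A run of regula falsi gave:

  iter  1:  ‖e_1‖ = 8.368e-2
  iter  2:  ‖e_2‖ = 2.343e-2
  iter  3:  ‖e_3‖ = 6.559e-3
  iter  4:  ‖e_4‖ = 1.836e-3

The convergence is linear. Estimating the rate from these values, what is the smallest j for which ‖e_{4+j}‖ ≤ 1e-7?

8

Rate ρ ≈ ‖e_4‖/‖e_3‖ = 1.836e-3/6.559e-3 = 0.2799.
After j more steps, ‖e_{4+j}‖ ≈ 1.836e-3·ρ^j; need ρ^j ≤ 1e-7/1.836e-3 = 5.44662e-05.
j ≥ ln(5.44662e-05)/ln(0.2799) = -9.8179/-1.27332 = 7.710.
So 8 more iterations are needed.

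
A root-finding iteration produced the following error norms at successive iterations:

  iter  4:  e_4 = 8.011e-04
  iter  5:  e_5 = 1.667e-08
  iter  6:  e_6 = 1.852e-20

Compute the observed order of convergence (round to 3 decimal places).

2.553

p ≈ ln(e_6/e_5) / ln(e_5/e_4)
  = ln(1.852e-20/1.667e-08) / ln(1.667e-08/8.011e-04)
  = ln(1.11098e-12) / ln(2.08089e-05)
  = -27.525779 / -10.780130 ≈ 2.553381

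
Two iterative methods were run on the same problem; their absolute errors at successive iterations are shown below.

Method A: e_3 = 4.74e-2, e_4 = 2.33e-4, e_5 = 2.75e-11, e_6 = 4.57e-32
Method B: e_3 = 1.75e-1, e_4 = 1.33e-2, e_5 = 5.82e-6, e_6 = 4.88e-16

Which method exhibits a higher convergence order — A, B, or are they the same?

same

Method A: p ≈ ln(4.57e-32/2.75e-11)/ln(2.75e-11/2.33e-4) ≈ 3.00.
Method B: p ≈ ln(4.88e-16/5.82e-6)/ln(5.82e-6/1.33e-2) ≈ 3.00.
Both orders ≈ 3.0 — effectively the same.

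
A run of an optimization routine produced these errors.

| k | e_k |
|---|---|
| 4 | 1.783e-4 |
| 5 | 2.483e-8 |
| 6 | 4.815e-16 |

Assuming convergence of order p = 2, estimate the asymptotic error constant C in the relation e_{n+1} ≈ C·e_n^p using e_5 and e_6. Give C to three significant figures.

C ≈ e_6 / e_5^2
  = 4.815e-16 / (2.483e-8)^2
  = 4.815e-16 / 6.16529e-16 ≈ 0.78099

0.781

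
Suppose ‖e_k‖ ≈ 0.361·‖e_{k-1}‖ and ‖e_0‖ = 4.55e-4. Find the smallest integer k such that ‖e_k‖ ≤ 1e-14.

25

After k steps, ‖e_k‖ ≈ 4.55e-4·0.361^k.
Need 0.361^k ≤ 1e-14/4.55e-4 = 2.1978e-11.
k ≥ ln(2.1978e-11)/ln(0.361) = -24.5410/-1.01888 = 24.086.
Smallest integer k = 25.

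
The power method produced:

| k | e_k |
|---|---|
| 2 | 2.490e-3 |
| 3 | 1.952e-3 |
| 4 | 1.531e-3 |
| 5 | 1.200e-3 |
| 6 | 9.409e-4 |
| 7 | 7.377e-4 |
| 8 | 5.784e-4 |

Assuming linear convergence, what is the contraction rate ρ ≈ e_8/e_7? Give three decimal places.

ρ ≈ e_8/e_7 = 5.784e-4/7.377e-4 = 0.78406

0.784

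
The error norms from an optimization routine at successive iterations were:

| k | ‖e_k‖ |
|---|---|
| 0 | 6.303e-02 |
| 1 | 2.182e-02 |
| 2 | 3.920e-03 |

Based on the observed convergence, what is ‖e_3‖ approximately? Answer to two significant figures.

2.4e-4

First estimate the order: p ≈ ln(‖e_2‖/‖e_1‖) / ln(‖e_1‖/‖e_0‖) = ln(3.920e-03/2.182e-02)/ln(2.182e-02/6.303e-02) = ln(0.179652)/ln(0.346184) ≈ 1.6184.
Then ‖e_3‖ ≈ ‖e_2‖·(‖e_2‖/‖e_1‖)^p = 3.920e-03·(0.179652)^1.6184 = 3.920e-03·0.0621402 ≈ 0.0002436.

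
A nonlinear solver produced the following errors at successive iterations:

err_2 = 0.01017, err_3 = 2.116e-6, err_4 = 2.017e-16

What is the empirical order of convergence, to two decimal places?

p ≈ ln(err_4/err_3) / ln(err_3/err_2)
  = ln(2.017e-16/2.116e-6) / ln(2.116e-6/0.01017)
  = ln(9.53214e-11) / ln(0.000208063)
  = -23.07377 / -8.47767 ≈ 2.72171

2.72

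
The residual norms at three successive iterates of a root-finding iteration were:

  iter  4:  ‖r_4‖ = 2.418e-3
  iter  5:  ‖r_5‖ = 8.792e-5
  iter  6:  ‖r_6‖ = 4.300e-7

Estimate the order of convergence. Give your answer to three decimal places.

1.605

p ≈ ln(‖r_6‖/‖r_5‖) / ln(‖r_5‖/‖r_4‖)
  = ln(4.300e-7/8.792e-5) / ln(8.792e-5/2.418e-3)
  = ln(0.00489081) / ln(0.0363606)
  = -5.320397 / -3.314270 ≈ 1.605300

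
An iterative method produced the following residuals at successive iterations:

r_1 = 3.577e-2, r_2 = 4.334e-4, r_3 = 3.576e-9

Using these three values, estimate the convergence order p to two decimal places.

2.65

p ≈ ln(r_3/r_2) / ln(r_2/r_1)
  = ln(3.576e-9/4.334e-4) / ln(4.334e-4/3.577e-2)
  = ln(8.25104e-06) / ln(0.0121163)
  = -11.70517 / -4.41320 ≈ 2.65231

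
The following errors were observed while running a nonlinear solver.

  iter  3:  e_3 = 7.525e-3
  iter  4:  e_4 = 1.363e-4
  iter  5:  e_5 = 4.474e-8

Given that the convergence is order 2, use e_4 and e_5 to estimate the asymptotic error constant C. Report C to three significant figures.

2.41

C ≈ e_5 / e_4^2
  = 4.474e-8 / (1.363e-4)^2
  = 4.474e-8 / 1.85777e-08 ≈ 2.4083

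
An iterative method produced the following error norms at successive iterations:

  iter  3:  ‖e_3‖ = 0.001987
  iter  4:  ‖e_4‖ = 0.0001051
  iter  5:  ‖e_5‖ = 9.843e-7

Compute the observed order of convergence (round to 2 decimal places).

1.59

p ≈ ln(‖e_5‖/‖e_4‖) / ln(‖e_4‖/‖e_3‖)
  = ln(9.843e-7/0.0001051) / ln(0.0001051/0.001987)
  = ln(0.00936537) / ln(0.0528938)
  = -4.67074 / -2.93947 ≈ 1.58897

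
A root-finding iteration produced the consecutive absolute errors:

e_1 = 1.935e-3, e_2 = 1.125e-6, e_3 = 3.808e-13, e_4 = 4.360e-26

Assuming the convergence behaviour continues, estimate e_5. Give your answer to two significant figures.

5.7e-52

First estimate the order: p ≈ ln(e_4/e_3) / ln(e_3/e_2) = ln(4.360e-26/3.808e-13)/ln(3.808e-13/1.125e-6) = ln(1.14496e-13)/ln(3.38489e-07) ≈ 2.0000.
Then e_5 ≈ e_4·(e_4/e_3)^p = 4.360e-26·(1.14496e-13)^2.0000 = 4.360e-26·1.31093e-26 ≈ 5.716e-52.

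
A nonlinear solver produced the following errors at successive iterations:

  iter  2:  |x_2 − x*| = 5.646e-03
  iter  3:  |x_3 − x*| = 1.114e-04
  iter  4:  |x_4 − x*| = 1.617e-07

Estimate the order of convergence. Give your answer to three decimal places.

p ≈ ln(|x_4 − x*|/|x_3 − x*|) / ln(|x_3 − x*|/|x_2 − x*|)
  = ln(1.617e-07/1.114e-04) / ln(1.114e-04/5.646e-03)
  = ln(0.00145153) / ln(0.0197308)
  = -6.535137 / -3.925574 ≈ 1.664760

1.665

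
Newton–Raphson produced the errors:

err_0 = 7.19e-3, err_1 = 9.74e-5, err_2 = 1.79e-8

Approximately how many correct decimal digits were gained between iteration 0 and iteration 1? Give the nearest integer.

2

Digits gained ≈ log₁₀(err_0/err_1) = log₁₀(7.19e-3/9.74e-5) = log₁₀(73.8193) ≈ 1.868.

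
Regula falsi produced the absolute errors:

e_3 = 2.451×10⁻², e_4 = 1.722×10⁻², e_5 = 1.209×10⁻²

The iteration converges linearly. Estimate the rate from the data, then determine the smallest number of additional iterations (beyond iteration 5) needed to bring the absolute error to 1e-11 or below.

Rate ρ ≈ e_5/e_4 = 1.209×10⁻²/1.722×10⁻² = 0.7021.
After j more steps, e_{5+j} ≈ 1.209×10⁻²·ρ^j; need ρ^j ≤ 1e-11/1.209×10⁻² = 8.2713e-10.
j ≥ ln(8.2713e-10)/ln(0.7021) = -20.9131/-0.35368 = 59.130.
So 60 more iterations are needed.

60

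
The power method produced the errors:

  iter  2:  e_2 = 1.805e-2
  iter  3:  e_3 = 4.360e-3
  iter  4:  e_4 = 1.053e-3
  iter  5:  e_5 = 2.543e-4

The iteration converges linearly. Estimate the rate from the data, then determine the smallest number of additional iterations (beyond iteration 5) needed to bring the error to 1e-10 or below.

11

Rate ρ ≈ e_5/e_4 = 2.543e-4/1.053e-3 = 0.2415.
After j more steps, e_{5+j} ≈ 2.543e-4·ρ^j; need ρ^j ≤ 1e-10/2.543e-4 = 3.93236e-07.
j ≥ ln(3.93236e-07)/ln(0.2415) = -14.7489/-1.42089 = 10.380.
So 11 more iterations are needed.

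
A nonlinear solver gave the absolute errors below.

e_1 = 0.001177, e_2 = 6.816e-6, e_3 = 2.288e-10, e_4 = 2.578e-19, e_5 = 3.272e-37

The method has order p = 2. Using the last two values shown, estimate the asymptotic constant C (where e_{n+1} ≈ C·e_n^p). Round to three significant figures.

C ≈ e_5 / e_4^2
  = 3.272e-37 / (2.578e-19)^2
  = 3.272e-37 / 6.64608e-38 ≈ 4.9232

4.92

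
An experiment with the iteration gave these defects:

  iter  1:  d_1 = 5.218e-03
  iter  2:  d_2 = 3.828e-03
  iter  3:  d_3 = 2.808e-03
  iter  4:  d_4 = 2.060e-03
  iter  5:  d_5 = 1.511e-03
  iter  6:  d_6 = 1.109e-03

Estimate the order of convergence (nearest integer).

Consecutive ratios: d_6/d_5 = 1.109e-03/1.511e-03 = 0.733951, d_5/d_4 = 1.511e-03/2.060e-03 = 0.733495.
p ≈ ln(0.733951)/ln(0.733495) = -0.3093/-0.3099 ≈ 1.00.
So the convergence is linear (order 1).

1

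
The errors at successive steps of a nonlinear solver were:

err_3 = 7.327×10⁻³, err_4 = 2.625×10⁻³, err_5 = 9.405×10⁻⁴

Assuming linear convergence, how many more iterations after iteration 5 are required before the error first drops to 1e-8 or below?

12

Rate ρ ≈ err_5/err_4 = 9.405×10⁻⁴/2.625×10⁻³ = 0.3583.
After j more steps, err_{5+j} ≈ 9.405×10⁻⁴·ρ^j; need ρ^j ≤ 1e-8/9.405×10⁻⁴ = 1.06326e-05.
j ≥ ln(1.06326e-05)/ln(0.3583) = -11.4516/-1.02638 = 11.157.
So 12 more iterations are needed.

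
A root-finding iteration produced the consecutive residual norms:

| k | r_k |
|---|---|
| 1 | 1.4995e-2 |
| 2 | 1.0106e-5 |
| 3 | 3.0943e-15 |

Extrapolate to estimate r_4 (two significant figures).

First estimate the order: p ≈ ln(r_3/r_2) / ln(r_2/r_1) = ln(3.0943e-15/1.0106e-5)/ln(1.0106e-5/1.4995e-2) = ln(3.06184e-10)/ln(0.000673958) ≈ 3.0000.
Then r_4 ≈ r_3·(r_3/r_2)^p = 3.0943e-15·(3.06184e-10)^3.0000 = 3.0943e-15·2.87043e-29 ≈ 8.882e-44.

8.9e-44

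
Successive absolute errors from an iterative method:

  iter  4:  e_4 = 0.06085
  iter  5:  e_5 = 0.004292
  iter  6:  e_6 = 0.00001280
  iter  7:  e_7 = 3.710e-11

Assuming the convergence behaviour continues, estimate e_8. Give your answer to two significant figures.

2.7e-23

First estimate the order: p ≈ ln(e_7/e_6) / ln(e_6/e_5) = ln(3.710e-11/0.00001280)/ln(0.00001280/0.004292) = ln(2.89844e-06)/ln(0.00298229) ≈ 2.1928.
Then e_8 ≈ e_7·(e_7/e_6)^p = 3.710e-11·(2.89844e-06)^2.1928 = 3.710e-11·7.18843e-13 ≈ 2.667e-23.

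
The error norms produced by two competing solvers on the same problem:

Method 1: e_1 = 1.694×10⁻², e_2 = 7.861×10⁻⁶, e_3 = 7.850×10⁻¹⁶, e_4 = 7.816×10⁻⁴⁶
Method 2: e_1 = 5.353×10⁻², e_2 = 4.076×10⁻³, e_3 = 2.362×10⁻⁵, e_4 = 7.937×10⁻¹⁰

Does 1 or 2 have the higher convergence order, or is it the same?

Method 1: p ≈ ln(7.816×10⁻⁴⁶/7.850×10⁻¹⁶)/ln(7.850×10⁻¹⁶/7.861×10⁻⁶) ≈ 3.00.
Method 2: p ≈ ln(7.937×10⁻¹⁰/2.362×10⁻⁵)/ln(2.362×10⁻⁵/4.076×10⁻³) ≈ 2.00.
Method 1 has the higher order (≈3.0 vs ≈2.0).

1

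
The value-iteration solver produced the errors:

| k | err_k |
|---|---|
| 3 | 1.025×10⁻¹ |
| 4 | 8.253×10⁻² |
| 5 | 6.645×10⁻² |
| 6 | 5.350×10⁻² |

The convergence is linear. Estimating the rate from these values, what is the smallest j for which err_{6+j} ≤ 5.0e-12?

107

Rate ρ ≈ err_6/err_5 = 5.350×10⁻²/6.645×10⁻² = 0.8051.
After j more steps, err_{6+j} ≈ 5.350×10⁻²·ρ^j; need ρ^j ≤ 5.0e-12/5.350×10⁻² = 9.34579e-11.
j ≥ ln(9.34579e-11)/ln(0.8051) = -23.0935/-0.21679 = 106.525.
So 107 more iterations are needed.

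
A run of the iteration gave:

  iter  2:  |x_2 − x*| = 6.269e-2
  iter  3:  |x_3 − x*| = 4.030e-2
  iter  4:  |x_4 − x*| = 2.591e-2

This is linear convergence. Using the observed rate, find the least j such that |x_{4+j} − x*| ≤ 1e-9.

39

Rate ρ ≈ |x_4 − x*|/|x_3 − x*| = 2.591e-2/4.030e-2 = 0.6429.
After j more steps, |x_{4+j} − x*| ≈ 2.591e-2·ρ^j; need ρ^j ≤ 1e-9/2.591e-2 = 3.85951e-08.
j ≥ ln(3.85951e-08)/ln(0.6429) = -17.0701/-0.44177 = 38.640.
So 39 more iterations are needed.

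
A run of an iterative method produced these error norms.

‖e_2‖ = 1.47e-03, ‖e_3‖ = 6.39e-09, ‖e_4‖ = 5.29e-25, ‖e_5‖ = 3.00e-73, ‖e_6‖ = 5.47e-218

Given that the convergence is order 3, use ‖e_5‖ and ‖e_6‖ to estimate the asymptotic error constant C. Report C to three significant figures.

C ≈ ‖e_6‖ / ‖e_5‖^3
  = 5.47e-218 / (3.00e-73)^3
  = 5.47e-218 / 2.7e-218 ≈ 2.0259

2.03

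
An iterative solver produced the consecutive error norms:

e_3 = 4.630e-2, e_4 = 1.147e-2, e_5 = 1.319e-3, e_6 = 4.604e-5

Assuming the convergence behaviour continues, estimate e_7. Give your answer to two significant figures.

2.5e-7

First estimate the order: p ≈ ln(e_6/e_5) / ln(e_5/e_4) = ln(4.604e-5/1.319e-3)/ln(1.319e-3/1.147e-2) = ln(0.0349052)/ln(0.114996) ≈ 1.5512.
Then e_7 ≈ e_6·(e_6/e_5)^p = 4.604e-5·(0.0349052)^1.5512 = 4.604e-5·0.00549201 ≈ 2.529e-07.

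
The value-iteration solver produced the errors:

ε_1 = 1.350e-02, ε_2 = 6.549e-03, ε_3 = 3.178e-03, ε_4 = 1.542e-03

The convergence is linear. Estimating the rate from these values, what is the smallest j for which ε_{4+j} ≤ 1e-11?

27

Rate ρ ≈ ε_4/ε_3 = 1.542e-03/3.178e-03 = 0.4852.
After j more steps, ε_{4+j} ≈ 1.542e-03·ρ^j; need ρ^j ≤ 1e-11/1.542e-03 = 6.48508e-09.
j ≥ ln(6.48508e-09)/ln(0.4852) = -18.8538/-0.72319 = 26.070.
So 27 more iterations are needed.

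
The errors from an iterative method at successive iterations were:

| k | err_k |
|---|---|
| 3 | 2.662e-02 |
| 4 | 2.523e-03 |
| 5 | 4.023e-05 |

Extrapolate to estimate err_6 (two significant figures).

First estimate the order: p ≈ ln(err_5/err_4) / ln(err_4/err_3) = ln(4.023e-05/2.523e-03)/ln(2.523e-03/2.662e-02) = ln(0.0159453)/ln(0.0947784) ≈ 1.7565.
Then err_6 ≈ err_5·(err_5/err_4)^p = 4.023e-05·(0.0159453)^1.7565 = 4.023e-05·0.000696505 ≈ 2.802e-08.

2.8e-8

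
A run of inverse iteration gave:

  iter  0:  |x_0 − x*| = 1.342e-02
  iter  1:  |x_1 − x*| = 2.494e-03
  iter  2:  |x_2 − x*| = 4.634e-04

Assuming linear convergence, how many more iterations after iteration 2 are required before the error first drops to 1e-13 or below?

14

Rate ρ ≈ |x_2 − x*|/|x_1 − x*| = 4.634e-04/2.494e-03 = 0.1858.
After j more steps, |x_{2+j} − x*| ≈ 4.634e-04·ρ^j; need ρ^j ≤ 1e-13/4.634e-04 = 2.15796e-10.
j ≥ ln(2.15796e-10)/ln(0.1858) = -22.2567/-1.68308 = 13.224.
So 14 more iterations are needed.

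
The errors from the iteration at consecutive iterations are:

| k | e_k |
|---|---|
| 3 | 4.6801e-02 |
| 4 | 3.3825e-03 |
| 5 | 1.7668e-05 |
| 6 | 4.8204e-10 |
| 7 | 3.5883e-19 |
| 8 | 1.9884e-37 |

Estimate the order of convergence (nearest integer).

Consecutive ratios: e_8/e_7 = 1.9884e-37/3.5883e-19 = 5.54134e-19, e_7/e_6 = 3.5883e-19/4.8204e-10 = 7.44399e-10.
p ≈ ln(5.54134e-19)/ln(7.44399e-10) = -42.0369/-21.0184 ≈ 2.00.
So the convergence is quadratic (order 2).

2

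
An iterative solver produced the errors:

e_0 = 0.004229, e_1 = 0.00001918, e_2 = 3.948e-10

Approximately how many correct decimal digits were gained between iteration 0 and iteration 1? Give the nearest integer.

2

Digits gained ≈ log₁₀(e_0/e_1) = log₁₀(0.004229/0.00001918) = log₁₀(220.49) ≈ 2.343.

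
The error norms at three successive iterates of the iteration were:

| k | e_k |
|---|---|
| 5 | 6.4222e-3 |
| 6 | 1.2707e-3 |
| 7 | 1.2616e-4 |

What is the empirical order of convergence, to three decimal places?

1.426

p ≈ ln(e_7/e_6) / ln(e_6/e_5)
  = ln(1.2616e-4/1.2707e-3) / ln(1.2707e-3/6.4222e-3)
  = ln(0.0992839) / ln(0.197861)
  = -2.309772 / -1.620191 ≈ 1.425617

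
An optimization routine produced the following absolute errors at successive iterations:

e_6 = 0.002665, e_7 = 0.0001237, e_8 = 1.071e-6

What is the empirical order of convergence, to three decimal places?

1.547

p ≈ ln(e_8/e_7) / ln(e_7/e_6)
  = ln(1.071e-6/0.0001237) / ln(0.0001237/0.002665)
  = ln(0.00865804) / ln(0.0464165)
  = -4.749267 / -3.070100 ≈ 1.546942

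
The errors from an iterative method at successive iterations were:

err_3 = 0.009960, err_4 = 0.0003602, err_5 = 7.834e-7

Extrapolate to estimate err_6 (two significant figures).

9.5e-12

First estimate the order: p ≈ ln(err_5/err_4) / ln(err_4/err_3) = ln(7.834e-7/0.0003602)/ln(0.0003602/0.009960) = ln(0.0021749)/ln(0.0361647) ≈ 1.8468.
Then err_6 ≈ err_5·(err_5/err_4)^p = 7.834e-7·(0.0021749)^1.8468 = 7.834e-7·1.20999e-05 ≈ 9.479e-12.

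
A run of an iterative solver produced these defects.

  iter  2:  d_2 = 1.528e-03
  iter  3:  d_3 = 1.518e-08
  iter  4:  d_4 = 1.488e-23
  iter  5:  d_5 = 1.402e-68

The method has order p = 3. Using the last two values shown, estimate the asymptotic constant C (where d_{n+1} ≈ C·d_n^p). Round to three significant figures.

4.26

C ≈ d_5 / d_4^3
  = 1.402e-68 / (1.488e-23)^3
  = 1.402e-68 / 3.29465e-69 ≈ 4.2554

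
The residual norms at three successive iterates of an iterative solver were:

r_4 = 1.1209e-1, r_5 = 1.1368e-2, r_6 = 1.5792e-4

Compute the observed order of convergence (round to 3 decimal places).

1.869

p ≈ ln(r_6/r_5) / ln(r_5/r_4)
  = ln(1.5792e-4/1.1368e-2) / ln(1.1368e-2/1.1209e-1)
  = ln(0.0138916) / ln(0.101419)
  = -4.276471 / -2.288495 ≈ 1.868683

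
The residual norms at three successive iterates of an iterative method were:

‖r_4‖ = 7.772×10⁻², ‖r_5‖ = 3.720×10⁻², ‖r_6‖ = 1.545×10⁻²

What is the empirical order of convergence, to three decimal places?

1.193

p ≈ ln(‖r_6‖/‖r_5‖) / ln(‖r_5‖/‖r_4‖)
  = ln(1.545×10⁻²/3.720×10⁻²) / ln(3.720×10⁻²/7.772×10⁻²)
  = ln(0.415323) / ln(0.478641)
  = -0.878699 / -0.736804 ≈ 1.192582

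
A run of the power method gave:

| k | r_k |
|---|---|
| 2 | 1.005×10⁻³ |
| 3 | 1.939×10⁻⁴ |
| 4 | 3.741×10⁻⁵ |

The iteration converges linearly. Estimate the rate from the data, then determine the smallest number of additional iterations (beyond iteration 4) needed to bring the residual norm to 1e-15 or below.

15

Rate ρ ≈ r_4/r_3 = 3.741×10⁻⁵/1.939×10⁻⁴ = 0.1929.
After j more steps, r_{4+j} ≈ 3.741×10⁻⁵·ρ^j; need ρ^j ≤ 1e-15/3.741×10⁻⁵ = 2.67308e-11.
j ≥ ln(2.67308e-11)/ln(0.1929) = -24.3452/-1.64558 = 14.794.
So 15 more iterations are needed.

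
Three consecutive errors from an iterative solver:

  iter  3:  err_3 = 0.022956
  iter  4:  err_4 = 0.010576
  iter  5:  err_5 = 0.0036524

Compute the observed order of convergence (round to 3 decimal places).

1.372

p ≈ ln(err_5/err_4) / ln(err_4/err_3)
  = ln(0.0036524/0.010576) / ln(0.010576/0.022956)
  = ln(0.345348) / ln(0.460707)
  = -1.063203 / -0.774993 ≈ 1.371887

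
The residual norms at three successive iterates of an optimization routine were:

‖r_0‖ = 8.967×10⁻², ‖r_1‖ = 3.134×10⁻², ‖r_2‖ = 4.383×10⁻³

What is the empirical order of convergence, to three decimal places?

1.871

p ≈ ln(‖r_2‖/‖r_1‖) / ln(‖r_1‖/‖r_0‖)
  = ln(4.383×10⁻³/3.134×10⁻²) / ln(3.134×10⁻²/8.967×10⁻²)
  = ln(0.139853) / ln(0.349504)
  = -1.967163 / -1.051240 ≈ 1.871279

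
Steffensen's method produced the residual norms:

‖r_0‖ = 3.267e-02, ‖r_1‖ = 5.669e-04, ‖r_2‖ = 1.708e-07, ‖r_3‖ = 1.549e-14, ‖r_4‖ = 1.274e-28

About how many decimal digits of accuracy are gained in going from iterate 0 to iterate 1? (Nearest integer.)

Digits gained ≈ log₁₀(‖r_0‖/‖r_1‖) = log₁₀(3.267e-02/5.669e-04) = log₁₀(57.6292) ≈ 1.761.

2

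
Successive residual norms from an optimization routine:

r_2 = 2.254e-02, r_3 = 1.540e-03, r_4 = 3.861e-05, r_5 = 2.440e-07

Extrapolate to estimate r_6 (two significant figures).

First estimate the order: p ≈ ln(r_5/r_4) / ln(r_4/r_3) = ln(2.440e-07/3.861e-05)/ln(3.861e-05/1.540e-03) = ln(0.00631961)/ln(0.0250714) ≈ 1.3739.
Then r_6 ≈ r_5·(r_5/r_4)^p = 2.440e-07·(0.00631961)^1.3739 = 2.440e-07·0.000951411 ≈ 2.321e-10.

2.3e-10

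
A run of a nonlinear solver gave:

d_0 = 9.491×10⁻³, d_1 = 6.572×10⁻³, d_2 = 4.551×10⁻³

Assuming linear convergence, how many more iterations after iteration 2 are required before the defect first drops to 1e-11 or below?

55

Rate ρ ≈ d_2/d_1 = 4.551×10⁻³/6.572×10⁻³ = 0.6925.
After j more steps, d_{2+j} ≈ 4.551×10⁻³·ρ^j; need ρ^j ≤ 1e-11/4.551×10⁻³ = 2.19732e-09.
j ≥ ln(2.19732e-09)/ln(0.6925) = -19.9360/-0.36745 = 54.255.
So 55 more iterations are needed.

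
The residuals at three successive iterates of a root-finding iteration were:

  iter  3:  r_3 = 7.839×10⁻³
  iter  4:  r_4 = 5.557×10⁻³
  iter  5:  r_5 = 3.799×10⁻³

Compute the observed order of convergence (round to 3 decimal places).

1.105

p ≈ ln(r_5/r_4) / ln(r_4/r_3)
  = ln(3.799×10⁻³/5.557×10⁻³) / ln(5.557×10⁻³/7.839×10⁻³)
  = ln(0.683642) / ln(0.708891)
  = -0.380321 / -0.344054 ≈ 1.105411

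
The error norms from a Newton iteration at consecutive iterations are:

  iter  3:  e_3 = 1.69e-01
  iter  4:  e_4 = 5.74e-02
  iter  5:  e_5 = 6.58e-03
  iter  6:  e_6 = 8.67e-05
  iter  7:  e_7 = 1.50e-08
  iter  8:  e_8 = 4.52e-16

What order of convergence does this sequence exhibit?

Consecutive ratios: e_8/e_7 = 4.52e-16/1.50e-08 = 3.01333e-08, e_7/e_6 = 1.50e-08/8.67e-05 = 0.00017301.
p ≈ ln(3.01333e-08)/ln(0.00017301) = -17.3176/-8.6622 ≈ 2.00.
So the convergence is quadratic (order 2).

2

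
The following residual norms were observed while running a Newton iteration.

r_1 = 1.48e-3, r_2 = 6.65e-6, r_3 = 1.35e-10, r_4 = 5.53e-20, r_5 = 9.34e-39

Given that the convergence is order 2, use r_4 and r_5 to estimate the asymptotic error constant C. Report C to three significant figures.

C ≈ r_5 / r_4^2
  = 9.34e-39 / (5.53e-20)^2
  = 9.34e-39 / 3.05809e-39 ≈ 3.0542

3.05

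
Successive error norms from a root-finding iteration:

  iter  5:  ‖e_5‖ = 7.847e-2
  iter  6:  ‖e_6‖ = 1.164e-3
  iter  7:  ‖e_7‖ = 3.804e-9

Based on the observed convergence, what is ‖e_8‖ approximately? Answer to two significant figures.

First estimate the order: p ≈ ln(‖e_7‖/‖e_6‖) / ln(‖e_6‖/‖e_5‖) = ln(3.804e-9/1.164e-3)/ln(1.164e-3/7.847e-2) = ln(3.26804e-06)/ln(0.0148337) ≈ 2.9997.
Then ‖e_8‖ ≈ ‖e_7‖·(‖e_7‖/‖e_6‖)^p = 3.804e-9·(3.26804e-06)^2.9997 = 3.804e-9·3.50355e-17 ≈ 1.333e-25.

1.3e-25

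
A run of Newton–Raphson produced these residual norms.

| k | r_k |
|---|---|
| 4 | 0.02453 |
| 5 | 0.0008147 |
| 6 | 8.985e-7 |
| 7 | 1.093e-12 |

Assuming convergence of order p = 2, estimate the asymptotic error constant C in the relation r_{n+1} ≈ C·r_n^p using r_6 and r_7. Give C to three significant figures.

C ≈ r_7 / r_6^2
  = 1.093e-12 / (8.985e-7)^2
  = 1.093e-12 / 8.07302e-13 ≈ 1.3539

1.35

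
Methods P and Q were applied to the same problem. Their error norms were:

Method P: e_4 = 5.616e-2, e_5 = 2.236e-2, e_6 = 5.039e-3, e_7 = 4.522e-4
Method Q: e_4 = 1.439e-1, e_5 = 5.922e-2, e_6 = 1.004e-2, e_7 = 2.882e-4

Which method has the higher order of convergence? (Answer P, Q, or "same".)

Q

Method P: p ≈ ln(4.522e-4/5.039e-3)/ln(5.039e-3/2.236e-2) ≈ 1.62.
Method Q: p ≈ ln(2.882e-4/1.004e-2)/ln(1.004e-2/5.922e-2) ≈ 2.00.
Method Q has the higher order (≈2.0 vs ≈1.6).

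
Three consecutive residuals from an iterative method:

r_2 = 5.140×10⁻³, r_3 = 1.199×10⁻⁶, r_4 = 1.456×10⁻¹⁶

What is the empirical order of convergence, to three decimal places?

2.730

p ≈ ln(r_4/r_3) / ln(r_3/r_2)
  = ln(1.456×10⁻¹⁶/1.199×10⁻⁶) / ln(1.199×10⁻⁶/5.140×10⁻³)
  = ln(1.21435e-10) / ln(0.000233268)
  = -22.831642 / -8.363323 ≈ 2.729973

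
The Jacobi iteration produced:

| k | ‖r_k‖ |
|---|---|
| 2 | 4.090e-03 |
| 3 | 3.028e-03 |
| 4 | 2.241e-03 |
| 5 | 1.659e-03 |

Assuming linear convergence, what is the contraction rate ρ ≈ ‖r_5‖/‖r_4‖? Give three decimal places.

ρ ≈ ‖r_5‖/‖r_4‖ = 1.659e-03/2.241e-03 = 0.74029

0.740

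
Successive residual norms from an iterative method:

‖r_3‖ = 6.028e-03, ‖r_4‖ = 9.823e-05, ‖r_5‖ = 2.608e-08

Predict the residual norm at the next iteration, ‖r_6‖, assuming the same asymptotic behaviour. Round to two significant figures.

First estimate the order: p ≈ ln(‖r_5‖/‖r_4‖) / ln(‖r_4‖/‖r_3‖) = ln(2.608e-08/9.823e-05)/ln(9.823e-05/6.028e-03) = ln(0.000265499)/ln(0.0162956) ≈ 2.0000.
Then ‖r_6‖ ≈ ‖r_5‖·(‖r_5‖/‖r_4‖)^p = 2.608e-08·(0.000265499)^2.0000 = 2.608e-08·7.04897e-08 ≈ 1.838e-15.

1.8e-15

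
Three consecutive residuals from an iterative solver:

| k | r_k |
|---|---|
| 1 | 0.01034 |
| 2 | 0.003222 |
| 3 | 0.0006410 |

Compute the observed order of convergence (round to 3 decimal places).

1.385

p ≈ ln(r_3/r_2) / ln(r_2/r_1)
  = ln(0.0006410/0.003222) / ln(0.003222/0.01034)
  = ln(0.198945) / ln(0.311605)
  = -1.614727 / -1.166019 ≈ 1.384820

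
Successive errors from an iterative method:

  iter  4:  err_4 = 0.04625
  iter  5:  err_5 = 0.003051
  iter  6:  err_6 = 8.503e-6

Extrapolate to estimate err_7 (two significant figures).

First estimate the order: p ≈ ln(err_6/err_5) / ln(err_5/err_4) = ln(8.503e-6/0.003051)/ln(0.003051/0.04625) = ln(0.00278696)/ln(0.0659676) ≈ 2.1639.
Then err_7 ≈ err_6·(err_6/err_5)^p = 8.503e-6·(0.00278696)^2.1639 = 8.503e-6·2.96155e-06 ≈ 2.518e-11.

2.5e-11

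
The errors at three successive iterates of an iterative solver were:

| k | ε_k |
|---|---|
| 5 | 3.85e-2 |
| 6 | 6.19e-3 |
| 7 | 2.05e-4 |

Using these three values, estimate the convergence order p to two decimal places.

p ≈ ln(ε_7/ε_6) / ln(ε_6/ε_5)
  = ln(2.05e-4/6.19e-3) / ln(6.19e-3/3.85e-2)
  = ln(0.0331179) / ln(0.160779)
  = -3.40768 / -1.82772 ≈ 1.86444

1.86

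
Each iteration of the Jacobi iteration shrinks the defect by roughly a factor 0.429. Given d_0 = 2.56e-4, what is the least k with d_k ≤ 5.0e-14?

27

After k steps, d_k ≈ 2.56e-4·0.429^k.
Need 0.429^k ≤ 5.0e-14/2.56e-4 = 1.95313e-10.
k ≥ ln(1.95313e-10)/ln(0.429) = -22.3564/-0.84630 = 26.417.
Smallest integer k = 27.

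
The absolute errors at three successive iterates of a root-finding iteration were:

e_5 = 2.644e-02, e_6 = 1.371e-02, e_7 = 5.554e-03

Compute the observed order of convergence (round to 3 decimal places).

1.376

p ≈ ln(e_7/e_6) / ln(e_6/e_5)
  = ln(5.554e-03/1.371e-02) / ln(1.371e-02/2.644e-02)
  = ln(0.405106) / ln(0.518533)
  = -0.903607 / -0.656752 ≈ 1.375872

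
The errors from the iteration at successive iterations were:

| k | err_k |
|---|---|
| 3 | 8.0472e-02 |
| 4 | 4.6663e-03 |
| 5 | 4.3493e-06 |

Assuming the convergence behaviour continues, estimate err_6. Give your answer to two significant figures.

1.6e-13

First estimate the order: p ≈ ln(err_5/err_4) / ln(err_4/err_3) = ln(4.3493e-06/4.6663e-03)/ln(4.6663e-03/8.0472e-02) = ln(0.000932066)/ln(0.0579866) ≈ 2.4506.
Then err_6 ≈ err_5·(err_5/err_4)^p = 4.3493e-06·(0.000932066)^2.4506 = 4.3493e-06·3.74392e-08 ≈ 1.628e-13.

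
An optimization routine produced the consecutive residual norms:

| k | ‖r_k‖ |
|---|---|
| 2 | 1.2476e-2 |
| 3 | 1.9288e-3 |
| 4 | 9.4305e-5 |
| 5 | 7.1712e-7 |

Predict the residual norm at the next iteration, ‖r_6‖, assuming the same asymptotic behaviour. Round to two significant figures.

2.7e-10

First estimate the order: p ≈ ln(‖r_5‖/‖r_4‖) / ln(‖r_4‖/‖r_3‖) = ln(7.1712e-7/9.4305e-5)/ln(9.4305e-5/1.9288e-3) = ln(0.00760426)/ln(0.0488931) ≈ 1.6166.
Then ‖r_6‖ ≈ ‖r_5‖·(‖r_5‖/‖r_4‖)^p = 7.1712e-7·(0.00760426)^1.6166 = 7.1712e-7·0.000375419 ≈ 2.692e-10.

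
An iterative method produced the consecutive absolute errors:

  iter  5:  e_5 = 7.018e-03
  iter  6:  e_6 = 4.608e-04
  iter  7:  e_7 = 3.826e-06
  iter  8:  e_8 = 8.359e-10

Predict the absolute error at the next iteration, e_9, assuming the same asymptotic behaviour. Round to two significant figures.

3.0e-16

First estimate the order: p ≈ ln(e_8/e_7) / ln(e_7/e_6) = ln(8.359e-10/3.826e-06)/ln(3.826e-06/4.608e-04) = ln(0.000218479)/ln(0.00830295) ≈ 1.7592.
Then e_9 ≈ e_8·(e_8/e_7)^p = 8.359e-10·(0.000218479)^1.7592 = 8.359e-10·3.6332e-07 ≈ 3.037e-16.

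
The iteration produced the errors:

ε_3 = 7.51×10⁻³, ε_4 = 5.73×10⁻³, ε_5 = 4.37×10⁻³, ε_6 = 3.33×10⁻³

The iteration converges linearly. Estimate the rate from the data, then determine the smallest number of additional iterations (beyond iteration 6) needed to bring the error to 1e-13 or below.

Rate ρ ≈ ε_6/ε_5 = 3.33×10⁻³/4.37×10⁻³ = 0.7620.
After j more steps, ε_{6+j} ≈ 3.33×10⁻³·ρ^j; need ρ^j ≤ 1e-13/3.33×10⁻³ = 3.003e-11.
j ≥ ln(3.003e-11)/ln(0.7620) = -24.2288/-0.27181 = 89.139.
So 90 more iterations are needed.

90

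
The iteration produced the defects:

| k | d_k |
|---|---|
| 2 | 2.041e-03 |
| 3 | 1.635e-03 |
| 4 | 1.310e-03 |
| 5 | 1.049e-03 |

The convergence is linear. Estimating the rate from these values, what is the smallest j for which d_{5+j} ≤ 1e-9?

63

Rate ρ ≈ d_5/d_4 = 1.049e-03/1.310e-03 = 0.8008.
After j more steps, d_{5+j} ≈ 1.049e-03·ρ^j; need ρ^j ≤ 1e-9/1.049e-03 = 9.53289e-07.
j ≥ ln(9.53289e-07)/ln(0.8008) = -13.8633/-0.22214 = 62.408.
So 63 more iterations are needed.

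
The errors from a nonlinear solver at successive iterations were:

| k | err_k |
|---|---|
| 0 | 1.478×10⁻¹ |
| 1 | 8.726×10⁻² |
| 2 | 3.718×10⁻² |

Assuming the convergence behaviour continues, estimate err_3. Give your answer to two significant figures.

First estimate the order: p ≈ ln(err_2/err_1) / ln(err_1/err_0) = ln(3.718×10⁻²/8.726×10⁻²)/ln(8.726×10⁻²/1.478×10⁻¹) = ln(0.426083)/ln(0.590392) ≈ 1.6189.
Then err_3 ≈ err_2·(err_2/err_1)^p = 3.718×10⁻²·(0.426083)^1.6189 = 3.718×10⁻²·0.251298 ≈ 0.009343.

9.3e-3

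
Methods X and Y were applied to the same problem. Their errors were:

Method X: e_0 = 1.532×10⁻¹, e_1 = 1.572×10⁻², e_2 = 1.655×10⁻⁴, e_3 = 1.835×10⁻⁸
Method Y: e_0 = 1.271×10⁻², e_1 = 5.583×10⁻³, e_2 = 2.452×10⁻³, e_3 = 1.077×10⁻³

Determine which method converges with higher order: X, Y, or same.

X

Method X: p ≈ ln(1.835×10⁻⁸/1.655×10⁻⁴)/ln(1.655×10⁻⁴/1.572×10⁻²) ≈ 2.00.
Method Y: p ≈ ln(1.077×10⁻³/2.452×10⁻³)/ln(2.452×10⁻³/5.583×10⁻³) ≈ 1.00.
Method X has the higher order (≈2.0 vs ≈1.0).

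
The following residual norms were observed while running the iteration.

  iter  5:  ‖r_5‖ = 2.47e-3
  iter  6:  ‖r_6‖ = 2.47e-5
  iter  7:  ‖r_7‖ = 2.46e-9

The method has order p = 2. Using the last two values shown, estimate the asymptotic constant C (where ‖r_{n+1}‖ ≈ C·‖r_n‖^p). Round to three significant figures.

4.03

C ≈ ‖r_7‖ / ‖r_6‖^2
  = 2.46e-9 / (2.47e-5)^2
  = 2.46e-9 / 6.1009e-10 ≈ 4.0322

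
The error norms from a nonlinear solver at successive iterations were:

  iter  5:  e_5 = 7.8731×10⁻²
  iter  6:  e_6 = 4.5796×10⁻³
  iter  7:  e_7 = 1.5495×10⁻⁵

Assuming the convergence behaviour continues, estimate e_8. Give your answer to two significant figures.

First estimate the order: p ≈ ln(e_7/e_6) / ln(e_6/e_5) = ln(1.5495×10⁻⁵/4.5796×10⁻³)/ln(4.5796×10⁻³/7.8731×10⁻²) = ln(0.00338348)/ln(0.0581677) ≈ 2.0000.
Then e_8 ≈ e_7·(e_7/e_6)^p = 1.5495×10⁻⁵·(0.00338348)^2.0000 = 1.5495×10⁻⁵·1.14479e-05 ≈ 1.774e-10.

1.8e-10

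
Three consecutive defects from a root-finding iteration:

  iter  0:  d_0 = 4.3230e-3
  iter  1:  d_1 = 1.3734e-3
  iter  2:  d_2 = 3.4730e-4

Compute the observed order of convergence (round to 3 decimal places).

p ≈ ln(d_2/d_1) / ln(d_1/d_0)
  = ln(3.4730e-4/1.3734e-3) / ln(1.3734e-3/4.3230e-3)
  = ln(0.252876) / ln(0.317696)
  = -1.374856 / -1.146660 ≈ 1.199009

1.199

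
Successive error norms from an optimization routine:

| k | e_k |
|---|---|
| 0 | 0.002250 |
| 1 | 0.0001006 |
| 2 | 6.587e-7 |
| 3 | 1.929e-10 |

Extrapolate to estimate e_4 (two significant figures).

3.7e-16

First estimate the order: p ≈ ln(e_3/e_2) / ln(e_2/e_1) = ln(1.929e-10/6.587e-7)/ln(6.587e-7/0.0001006) = ln(0.00029285)/ln(0.00654771) ≈ 1.6179.
Then e_4 ≈ e_3·(e_3/e_2)^p = 1.929e-10·(0.00029285)^1.6179 = 1.929e-10·1.92037e-06 ≈ 3.704e-16.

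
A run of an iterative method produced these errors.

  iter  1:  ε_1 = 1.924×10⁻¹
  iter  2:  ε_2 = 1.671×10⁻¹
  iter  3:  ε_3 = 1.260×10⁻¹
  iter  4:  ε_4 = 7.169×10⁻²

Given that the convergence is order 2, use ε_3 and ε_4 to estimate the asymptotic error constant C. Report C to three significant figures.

C ≈ ε_4 / ε_3^2
  = 7.169×10⁻² / (1.260×10⁻¹)^2
  = 7.169×10⁻² / 0.015876 ≈ 4.5156

4.52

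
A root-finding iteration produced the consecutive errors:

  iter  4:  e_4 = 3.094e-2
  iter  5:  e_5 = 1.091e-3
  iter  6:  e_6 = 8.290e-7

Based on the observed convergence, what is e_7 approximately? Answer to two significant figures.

First estimate the order: p ≈ ln(e_6/e_5) / ln(e_5/e_4) = ln(8.290e-7/1.091e-3)/ln(1.091e-3/3.094e-2) = ln(0.000759853)/ln(0.0352618) ≈ 2.1472.
Then e_7 ≈ e_6·(e_6/e_5)^p = 8.290e-7·(0.000759853)^2.1472 = 8.290e-7·2.00587e-07 ≈ 1.663e-13.

1.7e-13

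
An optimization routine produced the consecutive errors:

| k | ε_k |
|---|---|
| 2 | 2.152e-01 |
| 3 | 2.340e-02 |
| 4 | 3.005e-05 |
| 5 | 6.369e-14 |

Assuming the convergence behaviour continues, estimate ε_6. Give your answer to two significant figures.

6.1e-40

First estimate the order: p ≈ ln(ε_5/ε_4) / ln(ε_4/ε_3) = ln(6.369e-14/3.005e-05)/ln(3.005e-05/2.340e-02) = ln(2.11947e-09)/ln(0.00128419) ≈ 2.9999.
Then ε_6 ≈ ε_5·(ε_5/ε_4)^p = 6.369e-14·(2.11947e-09)^2.9999 = 6.369e-14·9.54002e-27 ≈ 6.076e-40.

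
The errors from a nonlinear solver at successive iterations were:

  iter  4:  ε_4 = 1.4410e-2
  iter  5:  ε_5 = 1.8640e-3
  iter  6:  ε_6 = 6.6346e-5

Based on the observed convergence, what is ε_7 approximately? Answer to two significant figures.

First estimate the order: p ≈ ln(ε_6/ε_5) / ln(ε_5/ε_4) = ln(6.6346e-5/1.8640e-3)/ln(1.8640e-3/1.4410e-2) = ln(0.0355933)/ln(0.129355) ≈ 1.6309.
Then ε_7 ≈ ε_6·(ε_6/ε_5)^p = 6.6346e-5·(0.0355933)^1.6309 = 6.6346e-5·0.00433937 ≈ 2.879e-07.

2.9e-7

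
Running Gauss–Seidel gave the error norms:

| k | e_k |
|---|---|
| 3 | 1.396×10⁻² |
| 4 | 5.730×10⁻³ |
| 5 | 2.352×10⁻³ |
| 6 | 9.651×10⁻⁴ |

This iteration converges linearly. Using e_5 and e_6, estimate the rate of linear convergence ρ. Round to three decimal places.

0.410

ρ ≈ e_6/e_5 = 9.651×10⁻⁴/2.352×10⁻³ = 0.41033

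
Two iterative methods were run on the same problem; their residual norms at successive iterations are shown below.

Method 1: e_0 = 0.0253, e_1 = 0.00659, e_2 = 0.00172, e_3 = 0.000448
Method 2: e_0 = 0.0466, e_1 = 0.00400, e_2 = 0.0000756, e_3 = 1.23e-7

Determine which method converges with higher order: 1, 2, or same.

2

Method 1: p ≈ ln(0.000448/0.00172)/ln(0.00172/0.00659) ≈ 1.00.
Method 2: p ≈ ln(1.23e-7/0.0000756)/ln(0.0000756/0.00400) ≈ 1.62.
Method 2 has the higher order (≈1.6 vs ≈1.0).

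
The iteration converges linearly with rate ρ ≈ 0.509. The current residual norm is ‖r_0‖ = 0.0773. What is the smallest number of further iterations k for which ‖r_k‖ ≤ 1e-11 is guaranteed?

After k steps, ‖r_k‖ ≈ 0.0773·0.509^k.
Need 0.509^k ≤ 1e-11/0.0773 = 1.29366e-10.
k ≥ ln(1.29366e-10)/ln(0.509) = -22.7684/-0.67531 = 33.715.
Smallest integer k = 34.

34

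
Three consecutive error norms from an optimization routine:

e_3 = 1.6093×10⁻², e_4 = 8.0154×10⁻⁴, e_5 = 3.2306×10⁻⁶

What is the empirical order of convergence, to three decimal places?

1.838

p ≈ ln(e_5/e_4) / ln(e_4/e_3)
  = ln(3.2306×10⁻⁶/8.0154×10⁻⁴) / ln(8.0154×10⁻⁴/1.6093×10⁻²)
  = ln(0.00403049) / ln(0.0498067)
  = -5.513867 / -2.999606 ≈ 1.838197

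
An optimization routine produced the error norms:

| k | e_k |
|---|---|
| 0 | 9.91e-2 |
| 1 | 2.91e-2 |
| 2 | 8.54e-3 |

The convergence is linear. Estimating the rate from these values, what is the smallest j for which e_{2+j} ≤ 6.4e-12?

18

Rate ρ ≈ e_2/e_1 = 8.54e-3/2.91e-2 = 0.2935.
After j more steps, e_{2+j} ≈ 8.54e-3·ρ^j; need ρ^j ≤ 6.4e-12/8.54e-3 = 7.49415e-10.
j ≥ ln(7.49415e-10)/ln(0.2935) = -21.0117/-1.22588 = 17.140.
So 18 more iterations are needed.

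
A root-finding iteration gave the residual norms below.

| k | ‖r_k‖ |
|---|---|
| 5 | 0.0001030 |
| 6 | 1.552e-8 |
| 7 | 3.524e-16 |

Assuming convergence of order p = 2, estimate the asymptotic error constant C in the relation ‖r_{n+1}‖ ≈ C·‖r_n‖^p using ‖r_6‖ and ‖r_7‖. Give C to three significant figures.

1.46

C ≈ ‖r_7‖ / ‖r_6‖^2
  = 3.524e-16 / (1.552e-8)^2
  = 3.524e-16 / 2.4087e-16 ≈ 1.463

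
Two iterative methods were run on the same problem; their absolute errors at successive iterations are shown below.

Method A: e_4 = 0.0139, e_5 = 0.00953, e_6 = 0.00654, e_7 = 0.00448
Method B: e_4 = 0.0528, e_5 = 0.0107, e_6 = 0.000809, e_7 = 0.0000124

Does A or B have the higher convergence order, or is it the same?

Method A: p ≈ ln(0.00448/0.00654)/ln(0.00654/0.00953) ≈ 1.00.
Method B: p ≈ ln(0.0000124/0.000809)/ln(0.000809/0.0107) ≈ 1.62.
Method B has the higher order (≈1.6 vs ≈1.0).

B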